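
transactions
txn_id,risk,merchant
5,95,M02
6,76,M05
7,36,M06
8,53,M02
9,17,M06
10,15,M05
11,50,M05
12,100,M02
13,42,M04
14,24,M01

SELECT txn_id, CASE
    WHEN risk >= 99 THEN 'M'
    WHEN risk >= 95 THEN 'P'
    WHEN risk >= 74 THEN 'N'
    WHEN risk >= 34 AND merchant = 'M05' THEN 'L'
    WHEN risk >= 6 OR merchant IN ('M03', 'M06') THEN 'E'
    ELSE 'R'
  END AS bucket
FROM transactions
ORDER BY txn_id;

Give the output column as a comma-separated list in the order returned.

P, N, E, E, E, E, L, M, E, E

txn_id=5: risk >= 95 → P
txn_id=6: risk >= 74 → N
txn_id=7: risk >= 6 OR merchant IN ('M03', 'M06') → E
txn_id=8: risk >= 6 OR merchant IN ('M03', 'M06') → E
txn_id=9: risk >= 6 OR merchant IN ('M03', 'M06') → E
txn_id=10: risk >= 6 OR merchant IN ('M03', 'M06') → E
txn_id=11: risk >= 34 AND merchant = 'M05' → L
txn_id=12: risk >= 99 → M
txn_id=13: risk >= 6 OR merchant IN ('M03', 'M06') → E
txn_id=14: risk >= 6 OR merchant IN ('M03', 'M06') → E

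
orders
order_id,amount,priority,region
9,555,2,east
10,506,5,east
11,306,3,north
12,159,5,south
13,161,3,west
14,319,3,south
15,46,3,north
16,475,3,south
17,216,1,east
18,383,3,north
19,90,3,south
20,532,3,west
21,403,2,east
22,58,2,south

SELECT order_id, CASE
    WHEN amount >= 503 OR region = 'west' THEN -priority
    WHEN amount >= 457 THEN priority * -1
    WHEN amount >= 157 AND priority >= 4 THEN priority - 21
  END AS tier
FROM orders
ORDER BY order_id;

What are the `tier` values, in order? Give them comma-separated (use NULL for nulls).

-2, -5, NULL, -16, -3, NULL, NULL, -3, NULL, NULL, NULL, -3, NULL, NULL

order_id=9: amount >= 503 OR region = 'west' → -2
order_id=10: amount >= 503 OR region = 'west' → -5
order_id=11: (no match → NULL) → NULL
order_id=12: amount >= 157 AND priority >= 4 → -16
order_id=13: amount >= 503 OR region = 'west' → -3
order_id=14: (no match → NULL) → NULL
order_id=15: (no match → NULL) → NULL
order_id=16: amount >= 457 → -3
order_id=17: (no match → NULL) → NULL
order_id=18: (no match → NULL) → NULL
order_id=19: (no match → NULL) → NULL
order_id=20: amount >= 503 OR region = 'west' → -3
order_id=21: (no match → NULL) → NULL
order_id=22: (no match → NULL) → NULL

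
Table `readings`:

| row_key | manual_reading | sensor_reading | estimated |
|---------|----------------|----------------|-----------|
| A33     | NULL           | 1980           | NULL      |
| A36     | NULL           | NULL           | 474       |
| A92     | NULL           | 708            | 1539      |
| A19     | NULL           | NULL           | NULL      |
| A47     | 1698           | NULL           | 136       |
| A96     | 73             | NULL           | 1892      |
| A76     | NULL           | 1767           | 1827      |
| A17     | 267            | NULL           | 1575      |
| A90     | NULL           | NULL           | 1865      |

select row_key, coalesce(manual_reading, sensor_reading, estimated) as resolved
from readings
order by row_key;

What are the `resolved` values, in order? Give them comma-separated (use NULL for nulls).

row_key=A17: manual_reading=267 → 267
row_key=A19: manual_reading=NULL, sensor_reading=NULL, estimated=NULL (all NULL) → NULL
row_key=A33: manual_reading=NULL, sensor_reading=1980 → 1980
row_key=A36: manual_reading=NULL, sensor_reading=NULL, estimated=474 → 474
row_key=A47: manual_reading=1698 → 1698
row_key=A76: manual_reading=NULL, sensor_reading=1767 → 1767
row_key=A90: manual_reading=NULL, sensor_reading=NULL, estimated=1865 → 1865
row_key=A92: manual_reading=NULL, sensor_reading=708 → 708
row_key=A96: manual_reading=73 → 73

267, NULL, 1980, 474, 1698, 1767, 1865, 708, 73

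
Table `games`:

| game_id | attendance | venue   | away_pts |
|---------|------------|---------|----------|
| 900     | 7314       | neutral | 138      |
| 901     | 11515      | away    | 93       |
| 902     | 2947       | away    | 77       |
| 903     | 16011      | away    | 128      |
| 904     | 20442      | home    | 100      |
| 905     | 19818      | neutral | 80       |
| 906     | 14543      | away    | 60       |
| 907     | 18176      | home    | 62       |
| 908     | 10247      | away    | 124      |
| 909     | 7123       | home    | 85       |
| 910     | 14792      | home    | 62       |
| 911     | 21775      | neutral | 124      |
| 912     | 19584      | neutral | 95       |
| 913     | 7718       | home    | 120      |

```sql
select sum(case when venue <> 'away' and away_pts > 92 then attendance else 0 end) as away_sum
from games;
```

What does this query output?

76833

game_id=900: ✓ → 7314
game_id=901: ✗
game_id=902: ✗
game_id=903: ✗
game_id=904: ✓ → 20442
game_id=905: ✗
game_id=906: ✗
game_id=907: ✗
game_id=908: ✗
game_id=909: ✗
game_id=910: ✗
game_id=911: ✓ → 21775
game_id=912: ✓ → 19584
game_id=913: ✓ → 7718
away_sum = 7314 + 20442 + 21775 + 19584 + 7718 = 76833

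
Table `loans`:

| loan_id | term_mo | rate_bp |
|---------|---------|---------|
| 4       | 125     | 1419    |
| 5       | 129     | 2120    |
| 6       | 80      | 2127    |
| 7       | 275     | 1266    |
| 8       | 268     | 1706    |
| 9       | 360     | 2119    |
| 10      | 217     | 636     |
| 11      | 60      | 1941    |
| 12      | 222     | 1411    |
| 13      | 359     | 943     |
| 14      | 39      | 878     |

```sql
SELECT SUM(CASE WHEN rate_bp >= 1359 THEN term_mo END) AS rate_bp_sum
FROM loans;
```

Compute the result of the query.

1244

loan_id=4: ✓ → 125
loan_id=5: ✓ → 129
loan_id=6: ✓ → 80
loan_id=7: ✗
loan_id=8: ✓ → 268
loan_id=9: ✓ → 360
loan_id=10: ✗
loan_id=11: ✓ → 60
loan_id=12: ✓ → 222
loan_id=13: ✗
loan_id=14: ✗
rate_bp_sum = 125 + 129 + 80 + 268 + 360 + 60 + 222 = 1244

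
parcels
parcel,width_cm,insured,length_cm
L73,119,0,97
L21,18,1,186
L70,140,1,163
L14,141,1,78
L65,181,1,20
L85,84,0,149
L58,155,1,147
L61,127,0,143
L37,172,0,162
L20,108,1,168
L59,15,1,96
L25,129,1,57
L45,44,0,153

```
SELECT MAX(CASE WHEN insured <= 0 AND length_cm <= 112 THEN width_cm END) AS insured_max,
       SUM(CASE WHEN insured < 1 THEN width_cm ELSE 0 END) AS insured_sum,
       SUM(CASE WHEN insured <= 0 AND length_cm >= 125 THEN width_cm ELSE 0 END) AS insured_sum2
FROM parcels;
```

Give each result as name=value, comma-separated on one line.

[insured_max: insured <= 0 AND length_cm <= 112]
parcel=L73: ✓ → 119
parcel=L21: ✗
parcel=L70: ✗
parcel=L14: ✗
parcel=L65: ✗
parcel=L85: ✗
parcel=L58: ✗
parcel=L61: ✗
parcel=L37: ✗
parcel=L20: ✗
parcel=L59: ✗
parcel=L25: ✗
parcel=L45: ✗
insured_max = MAX(119) = 119
—
[insured_sum: insured < 1]
parcel=L73: ✓ → 119
parcel=L21: ✗
parcel=L70: ✗
parcel=L14: ✗
parcel=L65: ✗
parcel=L85: ✓ → 84
parcel=L58: ✗
parcel=L61: ✓ → 127
parcel=L37: ✓ → 172
parcel=L20: ✗
parcel=L59: ✗
parcel=L25: ✗
parcel=L45: ✓ → 44
insured_sum = 119 + 84 + 127 + 172 + 44 = 546
—
[insured_sum2: insured <= 0 AND length_cm >= 125]
parcel=L73: ✗
parcel=L21: ✗
parcel=L70: ✗
parcel=L14: ✗
parcel=L65: ✗
parcel=L85: ✓ → 84
parcel=L58: ✗
parcel=L61: ✓ → 127
parcel=L37: ✓ → 172
parcel=L20: ✗
parcel=L59: ✗
parcel=L25: ✗
parcel=L45: ✓ → 44
insured_sum2 = 84 + 127 + 172 + 44 = 427

insured_max=119, insured_sum=546, insured_sum2=427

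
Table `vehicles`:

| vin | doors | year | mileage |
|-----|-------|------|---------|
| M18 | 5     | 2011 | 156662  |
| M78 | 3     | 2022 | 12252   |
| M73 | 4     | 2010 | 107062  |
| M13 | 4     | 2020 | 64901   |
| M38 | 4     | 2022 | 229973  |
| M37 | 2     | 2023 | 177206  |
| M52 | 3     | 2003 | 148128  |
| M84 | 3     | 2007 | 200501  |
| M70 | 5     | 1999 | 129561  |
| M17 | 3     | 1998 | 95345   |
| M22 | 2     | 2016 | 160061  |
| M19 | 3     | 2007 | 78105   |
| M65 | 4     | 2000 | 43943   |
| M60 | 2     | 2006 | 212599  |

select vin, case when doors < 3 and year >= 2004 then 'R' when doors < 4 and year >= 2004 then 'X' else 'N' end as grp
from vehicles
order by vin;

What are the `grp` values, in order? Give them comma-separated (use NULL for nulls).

vin=M13: ELSE → N
vin=M17: ELSE → N
vin=M18: ELSE → N
vin=M19: doors < 4 and year >= 2004 → X
vin=M22: doors < 3 and year >= 2004 → R
vin=M37: doors < 3 and year >= 2004 → R
vin=M38: ELSE → N
vin=M52: ELSE → N
vin=M60: doors < 3 and year >= 2004 → R
vin=M65: ELSE → N
vin=M70: ELSE → N
vin=M73: ELSE → N
vin=M78: doors < 4 and year >= 2004 → X
vin=M84: doors < 4 and year >= 2004 → X

N, N, N, X, R, R, N, N, R, N, N, N, X, X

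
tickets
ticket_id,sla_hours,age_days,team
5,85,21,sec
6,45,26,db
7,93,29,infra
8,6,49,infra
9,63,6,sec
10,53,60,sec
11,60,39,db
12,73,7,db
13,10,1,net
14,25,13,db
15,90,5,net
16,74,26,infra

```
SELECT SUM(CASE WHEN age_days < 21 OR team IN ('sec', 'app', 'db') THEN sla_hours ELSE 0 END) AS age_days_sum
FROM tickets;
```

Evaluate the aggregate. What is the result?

504

ticket_id=5: ✓ → 85
ticket_id=6: ✓ → 45
ticket_id=7: ✗
ticket_id=8: ✗
ticket_id=9: ✓ → 63
ticket_id=10: ✓ → 53
ticket_id=11: ✓ → 60
ticket_id=12: ✓ → 73
ticket_id=13: ✓ → 10
ticket_id=14: ✓ → 25
ticket_id=15: ✓ → 90
ticket_id=16: ✗
age_days_sum = 85 + 45 + 63 + 53 + 60 + 73 + 10 + 25 + 90 = 504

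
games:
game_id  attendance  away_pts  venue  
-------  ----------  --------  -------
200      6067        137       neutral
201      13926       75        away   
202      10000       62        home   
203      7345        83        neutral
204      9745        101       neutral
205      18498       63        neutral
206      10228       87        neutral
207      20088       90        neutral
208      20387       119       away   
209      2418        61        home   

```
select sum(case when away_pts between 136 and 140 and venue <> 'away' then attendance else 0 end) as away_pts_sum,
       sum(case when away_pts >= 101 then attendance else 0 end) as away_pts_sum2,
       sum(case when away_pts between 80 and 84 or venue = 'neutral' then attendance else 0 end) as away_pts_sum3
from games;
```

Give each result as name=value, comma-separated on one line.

away_pts_sum=6067, away_pts_sum2=36199, away_pts_sum3=71971

[away_pts_sum: away_pts between 136 and 140 and venue <> 'away']
game_id=200: ✓ → 6067
game_id=201: ✗
game_id=202: ✗
game_id=203: ✗
game_id=204: ✗
game_id=205: ✗
game_id=206: ✗
game_id=207: ✗
game_id=208: ✗
game_id=209: ✗
away_pts_sum = 6067
—
[away_pts_sum2: away_pts >= 101]
game_id=200: ✓ → 6067
game_id=201: ✗
game_id=202: ✗
game_id=203: ✗
game_id=204: ✓ → 9745
game_id=205: ✗
game_id=206: ✗
game_id=207: ✗
game_id=208: ✓ → 20387
game_id=209: ✗
away_pts_sum2 = 6067 + 9745 + 20387 = 36199
—
[away_pts_sum3: away_pts between 80 and 84 or venue = 'neutral']
game_id=200: ✓ → 6067
game_id=201: ✗
game_id=202: ✗
game_id=203: ✓ → 7345
game_id=204: ✓ → 9745
game_id=205: ✓ → 18498
game_id=206: ✓ → 10228
game_id=207: ✓ → 20088
game_id=208: ✗
game_id=209: ✗
away_pts_sum3 = 6067 + 7345 + 9745 + 18498 + 10228 + 20088 = 71971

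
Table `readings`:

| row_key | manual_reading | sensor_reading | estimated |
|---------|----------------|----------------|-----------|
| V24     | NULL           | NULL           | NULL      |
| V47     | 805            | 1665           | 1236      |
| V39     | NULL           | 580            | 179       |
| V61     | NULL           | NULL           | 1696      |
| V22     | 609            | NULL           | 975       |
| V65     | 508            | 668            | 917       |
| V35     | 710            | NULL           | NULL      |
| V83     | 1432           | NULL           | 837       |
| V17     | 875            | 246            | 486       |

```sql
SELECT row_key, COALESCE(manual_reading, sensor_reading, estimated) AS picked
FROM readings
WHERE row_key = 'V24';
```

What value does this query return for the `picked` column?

NULL

row_key = V24: manual_reading=NULL, sensor_reading=NULL, estimated=NULL.
manual_reading=NULL, sensor_reading=NULL, estimated=NULL (all NULL) → NULL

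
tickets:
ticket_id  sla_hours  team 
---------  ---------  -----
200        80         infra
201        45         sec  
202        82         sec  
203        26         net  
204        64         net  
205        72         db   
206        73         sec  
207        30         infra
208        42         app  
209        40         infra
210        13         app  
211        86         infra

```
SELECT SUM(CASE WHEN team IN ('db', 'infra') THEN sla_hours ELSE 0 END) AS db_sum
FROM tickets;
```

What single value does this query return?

ticket_id=200: ✓ → 80
ticket_id=201: ✗
ticket_id=202: ✗
ticket_id=203: ✗
ticket_id=204: ✗
ticket_id=205: ✓ → 72
ticket_id=206: ✗
ticket_id=207: ✓ → 30
ticket_id=208: ✗
ticket_id=209: ✓ → 40
ticket_id=210: ✗
ticket_id=211: ✓ → 86
db_sum = 80 + 72 + 30 + 40 + 86 = 308

308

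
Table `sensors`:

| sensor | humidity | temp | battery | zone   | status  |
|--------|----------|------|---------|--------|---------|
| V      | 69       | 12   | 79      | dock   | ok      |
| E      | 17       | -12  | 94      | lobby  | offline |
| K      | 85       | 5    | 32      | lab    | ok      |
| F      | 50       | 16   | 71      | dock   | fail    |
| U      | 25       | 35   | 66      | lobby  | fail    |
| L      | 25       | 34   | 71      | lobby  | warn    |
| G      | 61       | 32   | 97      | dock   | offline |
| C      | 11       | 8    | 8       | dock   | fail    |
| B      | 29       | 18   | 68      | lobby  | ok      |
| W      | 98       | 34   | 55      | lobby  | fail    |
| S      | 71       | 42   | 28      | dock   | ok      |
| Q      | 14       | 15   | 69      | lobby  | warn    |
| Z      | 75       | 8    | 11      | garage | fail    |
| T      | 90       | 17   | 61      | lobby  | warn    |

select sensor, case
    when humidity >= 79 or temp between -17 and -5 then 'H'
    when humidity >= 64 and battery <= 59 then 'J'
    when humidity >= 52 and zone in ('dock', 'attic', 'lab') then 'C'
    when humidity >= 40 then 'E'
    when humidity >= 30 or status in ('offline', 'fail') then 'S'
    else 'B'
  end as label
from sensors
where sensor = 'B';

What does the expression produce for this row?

sensor = B: humidity=29, temp=18, battery=68, zone=lobby, status=ok.
humidity >= 79 or temp between -17 and -5 → false
humidity >= 64 and battery <= 59 → false
humidity >= 52 and zone in ('dock', 'attic', 'lab') → false
humidity >= 40 → false
humidity >= 30 or status in ('offline', 'fail') → false
No prior WHEN matched → ELSE → B

B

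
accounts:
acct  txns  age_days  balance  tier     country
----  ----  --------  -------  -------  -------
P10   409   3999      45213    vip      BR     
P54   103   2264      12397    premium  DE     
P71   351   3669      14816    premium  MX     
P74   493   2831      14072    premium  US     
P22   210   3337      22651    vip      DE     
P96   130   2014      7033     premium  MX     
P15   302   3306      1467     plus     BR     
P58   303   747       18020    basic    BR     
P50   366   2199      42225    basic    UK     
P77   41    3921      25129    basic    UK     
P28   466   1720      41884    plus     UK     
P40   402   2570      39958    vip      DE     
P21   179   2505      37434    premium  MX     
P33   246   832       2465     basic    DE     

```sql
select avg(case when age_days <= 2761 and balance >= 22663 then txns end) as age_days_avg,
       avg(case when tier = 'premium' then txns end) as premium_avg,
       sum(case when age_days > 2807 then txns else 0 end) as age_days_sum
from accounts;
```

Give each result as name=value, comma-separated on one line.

age_days_avg=353.25, premium_avg=251.2, age_days_sum=1806

[age_days_avg: age_days <= 2761 and balance >= 22663]
acct=P10: ✗
acct=P54: ✗
acct=P71: ✗
acct=P74: ✗
acct=P22: ✗
acct=P96: ✗
acct=P15: ✗
acct=P58: ✗
acct=P50: ✓ → 366
acct=P77: ✗
acct=P28: ✓ → 466
acct=P40: ✓ → 402
acct=P21: ✓ → 179
acct=P33: ✗
age_days_avg = (366 + 466 + 402 + 179) / 4 = 353.25
—
[premium_avg: tier = 'premium']
acct=P10: ✗
acct=P54: ✓ → 103
acct=P71: ✓ → 351
acct=P74: ✓ → 493
acct=P22: ✗
acct=P96: ✓ → 130
acct=P15: ✗
acct=P58: ✗
acct=P50: ✗
acct=P77: ✗
acct=P28: ✗
acct=P40: ✗
acct=P21: ✓ → 179
acct=P33: ✗
premium_avg = (103 + 351 + 493 + 130 + 179) / 5 = 251.2
—
[age_days_sum: age_days > 2807]
acct=P10: ✓ → 409
acct=P54: ✗
acct=P71: ✓ → 351
acct=P74: ✓ → 493
acct=P22: ✓ → 210
acct=P96: ✗
acct=P15: ✓ → 302
acct=P58: ✗
acct=P50: ✗
acct=P77: ✓ → 41
acct=P28: ✗
acct=P40: ✗
acct=P21: ✗
acct=P33: ✗
age_days_sum = 409 + 351 + 493 + 210 + 302 + 41 = 1806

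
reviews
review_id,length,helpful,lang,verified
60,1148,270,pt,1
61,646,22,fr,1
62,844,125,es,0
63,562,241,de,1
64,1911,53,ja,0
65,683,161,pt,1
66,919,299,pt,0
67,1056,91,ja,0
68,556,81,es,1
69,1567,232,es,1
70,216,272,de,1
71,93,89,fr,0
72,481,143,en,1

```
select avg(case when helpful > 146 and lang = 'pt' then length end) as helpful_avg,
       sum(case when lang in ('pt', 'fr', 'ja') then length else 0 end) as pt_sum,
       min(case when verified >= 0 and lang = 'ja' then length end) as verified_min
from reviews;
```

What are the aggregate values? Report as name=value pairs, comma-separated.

helpful_avg=916.6666666667, pt_sum=6456, verified_min=1056

[helpful_avg: helpful > 146 and lang = 'pt']
review_id=60: ✓ → 1148
review_id=61: ✗
review_id=62: ✗
review_id=63: ✗
review_id=64: ✗
review_id=65: ✓ → 683
review_id=66: ✓ → 919
review_id=67: ✗
review_id=68: ✗
review_id=69: ✗
review_id=70: ✗
review_id=71: ✗
review_id=72: ✗
helpful_avg = (1148 + 683 + 919) / 3 = 916.6666666667
—
[pt_sum: lang in ('pt', 'fr', 'ja')]
review_id=60: ✓ → 1148
review_id=61: ✓ → 646
review_id=62: ✗
review_id=63: ✗
review_id=64: ✓ → 1911
review_id=65: ✓ → 683
review_id=66: ✓ → 919
review_id=67: ✓ → 1056
review_id=68: ✗
review_id=69: ✗
review_id=70: ✗
review_id=71: ✓ → 93
review_id=72: ✗
pt_sum = 1148 + 646 + 1911 + 683 + 919 + 1056 + 93 = 6456
—
[verified_min: verified >= 0 and lang = 'ja']
review_id=60: ✗
review_id=61: ✗
review_id=62: ✗
review_id=63: ✗
review_id=64: ✓ → 1911
review_id=65: ✗
review_id=66: ✗
review_id=67: ✓ → 1056
review_id=68: ✗
review_id=69: ✗
review_id=70: ✗
review_id=71: ✗
review_id=72: ✗
verified_min = MIN(1911, 1056) = 1056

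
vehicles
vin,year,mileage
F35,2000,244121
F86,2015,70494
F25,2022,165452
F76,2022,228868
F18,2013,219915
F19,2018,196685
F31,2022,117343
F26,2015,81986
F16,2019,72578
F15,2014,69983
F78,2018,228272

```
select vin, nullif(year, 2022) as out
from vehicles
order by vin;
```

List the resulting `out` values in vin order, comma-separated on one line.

vin=F15: year=2014 vs 2022: differ → 2014
vin=F16: year=2019 vs 2022: differ → 2019
vin=F18: year=2013 vs 2022: differ → 2013
vin=F19: year=2018 vs 2022: differ → 2018
vin=F25: year=2022 vs 2022: equal → NULL
vin=F26: year=2015 vs 2022: differ → 2015
vin=F31: year=2022 vs 2022: equal → NULL
vin=F35: year=2000 vs 2022: differ → 2000
vin=F76: year=2022 vs 2022: equal → NULL
vin=F78: year=2018 vs 2022: differ → 2018
vin=F86: year=2015 vs 2022: differ → 2015

2014, 2019, 2013, 2018, NULL, 2015, NULL, 2000, NULL, 2018, 2015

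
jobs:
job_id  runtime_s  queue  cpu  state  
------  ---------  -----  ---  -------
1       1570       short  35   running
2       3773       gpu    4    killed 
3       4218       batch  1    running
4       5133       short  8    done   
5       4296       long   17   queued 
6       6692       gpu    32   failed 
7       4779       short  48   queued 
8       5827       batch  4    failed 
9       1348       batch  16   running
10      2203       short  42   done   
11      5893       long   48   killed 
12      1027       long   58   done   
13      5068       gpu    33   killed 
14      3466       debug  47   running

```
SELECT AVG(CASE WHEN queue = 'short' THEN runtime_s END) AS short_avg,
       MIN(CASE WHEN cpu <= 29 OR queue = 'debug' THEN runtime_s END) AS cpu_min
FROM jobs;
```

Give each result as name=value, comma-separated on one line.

[short_avg: queue = 'short']
job_id=1: ✓ → 1570
job_id=2: ✗
job_id=3: ✗
job_id=4: ✓ → 5133
job_id=5: ✗
job_id=6: ✗
job_id=7: ✓ → 4779
job_id=8: ✗
job_id=9: ✗
job_id=10: ✓ → 2203
job_id=11: ✗
job_id=12: ✗
job_id=13: ✗
job_id=14: ✗
short_avg = (1570 + 5133 + 4779 + 2203) / 4 = 3421.25
—
[cpu_min: cpu <= 29 OR queue = 'debug']
job_id=1: ✗
job_id=2: ✓ → 3773
job_id=3: ✓ → 4218
job_id=4: ✓ → 5133
job_id=5: ✓ → 4296
job_id=6: ✗
job_id=7: ✗
job_id=8: ✓ → 5827
job_id=9: ✓ → 1348
job_id=10: ✗
job_id=11: ✗
job_id=12: ✗
job_id=13: ✗
job_id=14: ✓ → 3466
cpu_min = MIN(3773, 4218, 5133, 4296, 5827, 1348, 3466) = 1348

short_avg=3421.25, cpu_min=1348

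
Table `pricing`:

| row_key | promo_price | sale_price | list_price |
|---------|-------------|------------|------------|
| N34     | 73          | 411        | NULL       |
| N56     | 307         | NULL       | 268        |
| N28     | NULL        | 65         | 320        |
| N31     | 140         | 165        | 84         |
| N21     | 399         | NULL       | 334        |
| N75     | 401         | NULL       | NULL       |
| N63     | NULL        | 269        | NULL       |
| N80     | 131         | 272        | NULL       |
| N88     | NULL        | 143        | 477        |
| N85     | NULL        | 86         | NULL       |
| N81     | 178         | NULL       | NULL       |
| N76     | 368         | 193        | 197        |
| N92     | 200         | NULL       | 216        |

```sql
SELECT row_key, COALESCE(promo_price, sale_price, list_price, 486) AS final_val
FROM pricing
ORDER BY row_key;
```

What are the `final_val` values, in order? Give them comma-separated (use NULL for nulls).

399, 65, 140, 73, 307, 269, 401, 368, 131, 178, 86, 143, 200

row_key=N21: promo_price=399 → 399
row_key=N28: promo_price=NULL, sale_price=65 → 65
row_key=N31: promo_price=140 → 140
row_key=N34: promo_price=73 → 73
row_key=N56: promo_price=307 → 307
row_key=N63: promo_price=NULL, sale_price=269 → 269
row_key=N75: promo_price=401 → 401
row_key=N76: promo_price=368 → 368
row_key=N80: promo_price=131 → 131
row_key=N81: promo_price=178 → 178
row_key=N85: promo_price=NULL, sale_price=86 → 86
row_key=N88: promo_price=NULL, sale_price=143 → 143
row_key=N92: promo_price=200 → 200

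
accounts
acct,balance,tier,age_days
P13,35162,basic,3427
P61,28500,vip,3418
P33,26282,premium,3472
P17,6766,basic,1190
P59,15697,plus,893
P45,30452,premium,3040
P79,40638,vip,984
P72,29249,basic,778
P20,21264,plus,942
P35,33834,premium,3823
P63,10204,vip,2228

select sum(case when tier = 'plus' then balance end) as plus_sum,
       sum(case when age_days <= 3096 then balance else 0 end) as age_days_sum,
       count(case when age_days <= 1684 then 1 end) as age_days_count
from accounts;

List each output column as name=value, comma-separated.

plus_sum=36961, age_days_sum=154270, age_days_count=5

[plus_sum: tier = 'plus']
acct=P13: ✗
acct=P61: ✗
acct=P33: ✗
acct=P17: ✗
acct=P59: ✓ → 15697
acct=P45: ✗
acct=P79: ✗
acct=P72: ✗
acct=P20: ✓ → 21264
acct=P35: ✗
acct=P63: ✗
plus_sum = 15697 + 21264 = 36961
—
[age_days_sum: age_days <= 3096]
acct=P13: ✗
acct=P61: ✗
acct=P33: ✗
acct=P17: ✓ → 6766
acct=P59: ✓ → 15697
acct=P45: ✓ → 30452
acct=P79: ✓ → 40638
acct=P72: ✓ → 29249
acct=P20: ✓ → 21264
acct=P35: ✗
acct=P63: ✓ → 10204
age_days_sum = 6766 + 15697 + 30452 + 40638 + 29249 + 21264 + 10204 = 154270
—
[age_days_count: age_days <= 1684]
acct=P13: ✗
acct=P61: ✗
acct=P33: ✗
acct=P17: ✓ → 1
acct=P59: ✓ → 1
acct=P45: ✗
acct=P79: ✓ → 1
acct=P72: ✓ → 1
acct=P20: ✓ → 1
acct=P35: ✗
acct=P63: ✗
age_days_count = COUNT(1, 1, 1, 1, 1) = 5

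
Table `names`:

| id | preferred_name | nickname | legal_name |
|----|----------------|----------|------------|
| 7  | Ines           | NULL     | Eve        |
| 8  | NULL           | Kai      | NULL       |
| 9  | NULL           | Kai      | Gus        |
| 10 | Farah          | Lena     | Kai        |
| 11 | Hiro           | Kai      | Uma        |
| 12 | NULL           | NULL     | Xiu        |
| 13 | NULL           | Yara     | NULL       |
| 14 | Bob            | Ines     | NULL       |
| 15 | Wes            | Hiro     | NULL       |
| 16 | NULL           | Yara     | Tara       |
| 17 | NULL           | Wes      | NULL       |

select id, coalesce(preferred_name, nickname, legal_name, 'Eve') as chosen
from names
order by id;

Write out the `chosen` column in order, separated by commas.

id=7: preferred_name=Ines → Ines
id=8: preferred_name=NULL, nickname=Kai → Kai
id=9: preferred_name=NULL, nickname=Kai → Kai
id=10: preferred_name=Farah → Farah
id=11: preferred_name=Hiro → Hiro
id=12: preferred_name=NULL, nickname=NULL, legal_name=Xiu → Xiu
id=13: preferred_name=NULL, nickname=Yara → Yara
id=14: preferred_name=Bob → Bob
id=15: preferred_name=Wes → Wes
id=16: preferred_name=NULL, nickname=Yara → Yara
id=17: preferred_name=NULL, nickname=Wes → Wes

Ines, Kai, Kai, Farah, Hiro, Xiu, Yara, Bob, Wes, Yara, Wes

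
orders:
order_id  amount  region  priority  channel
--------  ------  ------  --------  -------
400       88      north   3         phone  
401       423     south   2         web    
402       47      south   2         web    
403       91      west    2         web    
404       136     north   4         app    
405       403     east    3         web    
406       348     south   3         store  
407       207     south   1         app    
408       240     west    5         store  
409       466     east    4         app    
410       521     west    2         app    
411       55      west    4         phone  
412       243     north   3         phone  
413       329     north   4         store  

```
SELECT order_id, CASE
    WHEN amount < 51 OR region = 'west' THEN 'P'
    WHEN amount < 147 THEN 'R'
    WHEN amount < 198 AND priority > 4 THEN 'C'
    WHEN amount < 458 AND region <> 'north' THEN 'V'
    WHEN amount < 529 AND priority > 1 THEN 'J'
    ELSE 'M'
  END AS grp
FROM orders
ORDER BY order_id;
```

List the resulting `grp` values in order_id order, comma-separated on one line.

R, V, P, P, R, V, V, V, P, J, P, P, J, J

order_id=400: amount < 147 → R
order_id=401: amount < 458 AND region <> 'north' → V
order_id=402: amount < 51 OR region = 'west' → P
order_id=403: amount < 51 OR region = 'west' → P
order_id=404: amount < 147 → R
order_id=405: amount < 458 AND region <> 'north' → V
order_id=406: amount < 458 AND region <> 'north' → V
order_id=407: amount < 458 AND region <> 'north' → V
order_id=408: amount < 51 OR region = 'west' → P
order_id=409: amount < 529 AND priority > 1 → J
order_id=410: amount < 51 OR region = 'west' → P
order_id=411: amount < 51 OR region = 'west' → P
order_id=412: amount < 529 AND priority > 1 → J
order_id=413: amount < 529 AND priority > 1 → J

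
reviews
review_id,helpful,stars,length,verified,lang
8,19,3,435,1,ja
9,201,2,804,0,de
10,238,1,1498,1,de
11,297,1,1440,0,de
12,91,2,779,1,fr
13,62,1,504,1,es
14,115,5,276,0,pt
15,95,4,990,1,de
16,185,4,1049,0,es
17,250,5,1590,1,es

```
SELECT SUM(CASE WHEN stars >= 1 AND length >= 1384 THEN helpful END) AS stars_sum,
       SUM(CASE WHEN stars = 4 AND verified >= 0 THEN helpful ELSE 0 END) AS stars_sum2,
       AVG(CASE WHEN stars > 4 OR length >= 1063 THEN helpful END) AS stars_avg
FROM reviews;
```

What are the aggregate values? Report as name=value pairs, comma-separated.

stars_sum=785, stars_sum2=280, stars_avg=225

[stars_sum: stars >= 1 AND length >= 1384]
review_id=8: ✗
review_id=9: ✗
review_id=10: ✓ → 238
review_id=11: ✓ → 297
review_id=12: ✗
review_id=13: ✗
review_id=14: ✗
review_id=15: ✗
review_id=16: ✗
review_id=17: ✓ → 250
stars_sum = 238 + 297 + 250 = 785
—
[stars_sum2: stars = 4 AND verified >= 0]
review_id=8: ✗
review_id=9: ✗
review_id=10: ✗
review_id=11: ✗
review_id=12: ✗
review_id=13: ✗
review_id=14: ✗
review_id=15: ✓ → 95
review_id=16: ✓ → 185
review_id=17: ✗
stars_sum2 = 95 + 185 = 280
—
[stars_avg: stars > 4 OR length >= 1063]
review_id=8: ✗
review_id=9: ✗
review_id=10: ✓ → 238
review_id=11: ✓ → 297
review_id=12: ✗
review_id=13: ✗
review_id=14: ✓ → 115
review_id=15: ✗
review_id=16: ✗
review_id=17: ✓ → 250
stars_avg = (238 + 297 + 115 + 250) / 4 = 225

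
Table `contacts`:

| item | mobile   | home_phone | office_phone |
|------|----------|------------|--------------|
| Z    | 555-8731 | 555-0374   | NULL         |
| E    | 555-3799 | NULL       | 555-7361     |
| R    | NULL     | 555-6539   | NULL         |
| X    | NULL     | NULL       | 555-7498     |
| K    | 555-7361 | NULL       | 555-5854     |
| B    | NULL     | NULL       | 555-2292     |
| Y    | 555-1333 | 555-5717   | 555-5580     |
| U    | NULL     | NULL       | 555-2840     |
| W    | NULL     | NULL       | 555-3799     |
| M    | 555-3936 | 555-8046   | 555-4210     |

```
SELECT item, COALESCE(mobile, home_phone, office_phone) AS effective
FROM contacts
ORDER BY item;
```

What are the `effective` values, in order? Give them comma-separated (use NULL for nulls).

item=B: mobile=NULL, home_phone=NULL, office_phone=555-2292 → 555-2292
item=E: mobile=555-3799 → 555-3799
item=K: mobile=555-7361 → 555-7361
item=M: mobile=555-3936 → 555-3936
item=R: mobile=NULL, home_phone=555-6539 → 555-6539
item=U: mobile=NULL, home_phone=NULL, office_phone=555-2840 → 555-2840
item=W: mobile=NULL, home_phone=NULL, office_phone=555-3799 → 555-3799
item=X: mobile=NULL, home_phone=NULL, office_phone=555-7498 → 555-7498
item=Y: mobile=555-1333 → 555-1333
item=Z: mobile=555-8731 → 555-8731

555-2292, 555-3799, 555-7361, 555-3936, 555-6539, 555-2840, 555-3799, 555-7498, 555-1333, 555-8731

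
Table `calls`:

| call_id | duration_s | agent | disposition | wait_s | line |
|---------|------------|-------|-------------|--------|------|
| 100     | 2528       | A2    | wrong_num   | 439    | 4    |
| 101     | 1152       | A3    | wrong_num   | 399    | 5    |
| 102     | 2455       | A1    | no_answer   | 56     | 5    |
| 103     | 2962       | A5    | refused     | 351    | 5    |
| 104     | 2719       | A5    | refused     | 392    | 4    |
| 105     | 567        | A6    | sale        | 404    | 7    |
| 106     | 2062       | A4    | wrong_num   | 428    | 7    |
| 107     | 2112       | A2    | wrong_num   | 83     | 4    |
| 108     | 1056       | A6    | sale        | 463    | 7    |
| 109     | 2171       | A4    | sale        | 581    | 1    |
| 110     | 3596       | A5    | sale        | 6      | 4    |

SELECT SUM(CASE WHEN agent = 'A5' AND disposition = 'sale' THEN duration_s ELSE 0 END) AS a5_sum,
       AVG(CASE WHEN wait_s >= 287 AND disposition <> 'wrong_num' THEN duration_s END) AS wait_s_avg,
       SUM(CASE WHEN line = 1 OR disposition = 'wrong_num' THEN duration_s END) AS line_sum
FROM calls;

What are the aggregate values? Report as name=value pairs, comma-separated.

[a5_sum: agent = 'A5' AND disposition = 'sale']
call_id=100: ✗
call_id=101: ✗
call_id=102: ✗
call_id=103: ✗
call_id=104: ✗
call_id=105: ✗
call_id=106: ✗
call_id=107: ✗
call_id=108: ✗
call_id=109: ✗
call_id=110: ✓ → 3596
a5_sum = 3596
—
[wait_s_avg: wait_s >= 287 AND disposition <> 'wrong_num']
call_id=100: ✗
call_id=101: ✗
call_id=102: ✗
call_id=103: ✓ → 2962
call_id=104: ✓ → 2719
call_id=105: ✓ → 567
call_id=106: ✗
call_id=107: ✗
call_id=108: ✓ → 1056
call_id=109: ✓ → 2171
call_id=110: ✗
wait_s_avg = (2962 + 2719 + 567 + 1056 + 2171) / 5 = 1895
—
[line_sum: line = 1 OR disposition = 'wrong_num']
call_id=100: ✓ → 2528
call_id=101: ✓ → 1152
call_id=102: ✗
call_id=103: ✗
call_id=104: ✗
call_id=105: ✗
call_id=106: ✓ → 2062
call_id=107: ✓ → 2112
call_id=108: ✗
call_id=109: ✓ → 2171
call_id=110: ✗
line_sum = 2528 + 1152 + 2062 + 2112 + 2171 = 10025

a5_sum=3596, wait_s_avg=1895, line_sum=10025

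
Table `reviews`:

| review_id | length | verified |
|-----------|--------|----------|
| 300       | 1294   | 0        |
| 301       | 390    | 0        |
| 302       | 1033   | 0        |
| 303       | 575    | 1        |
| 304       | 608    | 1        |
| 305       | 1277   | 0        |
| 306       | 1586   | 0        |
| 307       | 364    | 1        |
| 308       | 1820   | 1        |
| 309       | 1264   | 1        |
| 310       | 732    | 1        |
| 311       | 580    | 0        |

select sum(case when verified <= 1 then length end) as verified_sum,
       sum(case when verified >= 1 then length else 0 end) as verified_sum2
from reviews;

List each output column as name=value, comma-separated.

verified_sum=11523, verified_sum2=5363

[verified_sum: verified <= 1]
review_id=300: ✓ → 1294
review_id=301: ✓ → 390
review_id=302: ✓ → 1033
review_id=303: ✓ → 575
review_id=304: ✓ → 608
review_id=305: ✓ → 1277
review_id=306: ✓ → 1586
review_id=307: ✓ → 364
review_id=308: ✓ → 1820
review_id=309: ✓ → 1264
review_id=310: ✓ → 732
review_id=311: ✓ → 580
verified_sum = 1294 + 390 + 1033 + 575 + 608 + 1277 + 1586 + 364 + 1820 + 1264 + 732 + 580 = 11523
—
[verified_sum2: verified >= 1]
review_id=300: ✗
review_id=301: ✗
review_id=302: ✗
review_id=303: ✓ → 575
review_id=304: ✓ → 608
review_id=305: ✗
review_id=306: ✗
review_id=307: ✓ → 364
review_id=308: ✓ → 1820
review_id=309: ✓ → 1264
review_id=310: ✓ → 732
review_id=311: ✗
verified_sum2 = 575 + 608 + 364 + 1820 + 1264 + 732 = 5363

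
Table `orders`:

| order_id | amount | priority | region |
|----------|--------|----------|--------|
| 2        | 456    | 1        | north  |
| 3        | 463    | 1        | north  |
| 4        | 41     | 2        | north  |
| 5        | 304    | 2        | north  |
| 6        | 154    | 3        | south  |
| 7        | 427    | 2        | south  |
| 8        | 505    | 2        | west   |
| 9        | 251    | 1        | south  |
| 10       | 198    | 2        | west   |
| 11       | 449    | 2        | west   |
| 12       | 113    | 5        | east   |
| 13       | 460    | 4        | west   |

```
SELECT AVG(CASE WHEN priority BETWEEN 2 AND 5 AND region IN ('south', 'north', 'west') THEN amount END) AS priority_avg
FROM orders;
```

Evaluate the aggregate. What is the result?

317.25

order_id=2: ✗
order_id=3: ✗
order_id=4: ✓ → 41
order_id=5: ✓ → 304
order_id=6: ✓ → 154
order_id=7: ✓ → 427
order_id=8: ✓ → 505
order_id=9: ✗
order_id=10: ✓ → 198
order_id=11: ✓ → 449
order_id=12: ✗
order_id=13: ✓ → 460
priority_avg = (41 + 304 + 154 + 427 + 505 + 198 + 449 + 460) / 8 = 317.25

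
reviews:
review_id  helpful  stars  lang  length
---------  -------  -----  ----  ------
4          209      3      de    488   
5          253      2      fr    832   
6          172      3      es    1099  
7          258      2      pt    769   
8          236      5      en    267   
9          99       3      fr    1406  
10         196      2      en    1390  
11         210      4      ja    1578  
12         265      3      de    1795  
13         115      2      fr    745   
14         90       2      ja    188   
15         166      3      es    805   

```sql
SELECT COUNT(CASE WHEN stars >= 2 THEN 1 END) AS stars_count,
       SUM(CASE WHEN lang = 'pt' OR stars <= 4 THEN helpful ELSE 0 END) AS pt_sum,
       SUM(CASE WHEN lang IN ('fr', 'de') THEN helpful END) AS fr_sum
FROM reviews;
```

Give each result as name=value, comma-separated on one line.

[stars_count: stars >= 2]
review_id=4: ✓ → 1
review_id=5: ✓ → 1
review_id=6: ✓ → 1
review_id=7: ✓ → 1
review_id=8: ✓ → 1
review_id=9: ✓ → 1
review_id=10: ✓ → 1
review_id=11: ✓ → 1
review_id=12: ✓ → 1
review_id=13: ✓ → 1
review_id=14: ✓ → 1
review_id=15: ✓ → 1
stars_count = COUNT(1, 1, 1, 1, 1, 1, 1, 1, 1, 1, 1, 1) = 12
—
[pt_sum: lang = 'pt' OR stars <= 4]
review_id=4: ✓ → 209
review_id=5: ✓ → 253
review_id=6: ✓ → 172
review_id=7: ✓ → 258
review_id=8: ✗
review_id=9: ✓ → 99
review_id=10: ✓ → 196
review_id=11: ✓ → 210
review_id=12: ✓ → 265
review_id=13: ✓ → 115
review_id=14: ✓ → 90
review_id=15: ✓ → 166
pt_sum = 209 + 253 + 172 + 258 + 99 + 196 + 210 + 265 + 115 + 90 + 166 = 2033
—
[fr_sum: lang IN ('fr', 'de')]
review_id=4: ✓ → 209
review_id=5: ✓ → 253
review_id=6: ✗
review_id=7: ✗
review_id=8: ✗
review_id=9: ✓ → 99
review_id=10: ✗
review_id=11: ✗
review_id=12: ✓ → 265
review_id=13: ✓ → 115
review_id=14: ✗
review_id=15: ✗
fr_sum = 209 + 253 + 99 + 265 + 115 = 941

stars_count=12, pt_sum=2033, fr_sum=941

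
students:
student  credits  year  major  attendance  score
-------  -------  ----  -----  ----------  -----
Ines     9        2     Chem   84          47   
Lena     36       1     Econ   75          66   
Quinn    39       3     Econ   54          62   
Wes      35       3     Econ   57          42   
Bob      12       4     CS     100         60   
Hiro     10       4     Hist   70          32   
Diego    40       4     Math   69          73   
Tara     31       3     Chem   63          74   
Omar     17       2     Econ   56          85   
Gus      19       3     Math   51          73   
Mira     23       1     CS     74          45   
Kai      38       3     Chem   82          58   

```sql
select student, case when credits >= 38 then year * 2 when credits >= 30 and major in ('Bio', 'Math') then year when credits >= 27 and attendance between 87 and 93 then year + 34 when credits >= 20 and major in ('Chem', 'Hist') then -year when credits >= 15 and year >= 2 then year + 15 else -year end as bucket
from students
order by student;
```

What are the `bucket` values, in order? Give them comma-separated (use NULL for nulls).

student=Bob: ELSE → -4
student=Diego: credits >= 38 → 8
student=Gus: credits >= 15 and year >= 2 → 18
student=Hiro: ELSE → -4
student=Ines: ELSE → -2
student=Kai: credits >= 38 → 6
student=Lena: ELSE → -1
student=Mira: ELSE → -1
student=Omar: credits >= 15 and year >= 2 → 17
student=Quinn: credits >= 38 → 6
student=Tara: credits >= 20 and major in ('Chem', 'Hist') → -3
student=Wes: credits >= 15 and year >= 2 → 18

-4, 8, 18, -4, -2, 6, -1, -1, 17, 6, -3, 18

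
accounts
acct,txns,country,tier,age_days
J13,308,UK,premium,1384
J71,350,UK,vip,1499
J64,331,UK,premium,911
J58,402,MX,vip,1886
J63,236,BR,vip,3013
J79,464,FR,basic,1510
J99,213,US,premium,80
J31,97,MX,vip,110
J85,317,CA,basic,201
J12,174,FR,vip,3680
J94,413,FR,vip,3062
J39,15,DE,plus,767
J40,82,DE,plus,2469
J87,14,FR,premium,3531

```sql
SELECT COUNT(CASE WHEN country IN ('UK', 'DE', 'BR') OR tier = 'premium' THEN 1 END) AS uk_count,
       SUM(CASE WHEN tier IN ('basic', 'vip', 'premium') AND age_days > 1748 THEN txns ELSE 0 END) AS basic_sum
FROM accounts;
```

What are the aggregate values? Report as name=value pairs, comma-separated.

uk_count=8, basic_sum=1239

[uk_count: country IN ('UK', 'DE', 'BR') OR tier = 'premium']
acct=J13: ✓ → 1
acct=J71: ✓ → 1
acct=J64: ✓ → 1
acct=J58: ✗
acct=J63: ✓ → 1
acct=J79: ✗
acct=J99: ✓ → 1
acct=J31: ✗
acct=J85: ✗
acct=J12: ✗
acct=J94: ✗
acct=J39: ✓ → 1
acct=J40: ✓ → 1
acct=J87: ✓ → 1
uk_count = COUNT(1, 1, 1, 1, 1, 1, 1, 1) = 8
—
[basic_sum: tier IN ('basic', 'vip', 'premium') AND age_days > 1748]
acct=J13: ✗
acct=J71: ✗
acct=J64: ✗
acct=J58: ✓ → 402
acct=J63: ✓ → 236
acct=J79: ✗
acct=J99: ✗
acct=J31: ✗
acct=J85: ✗
acct=J12: ✓ → 174
acct=J94: ✓ → 413
acct=J39: ✗
acct=J40: ✗
acct=J87: ✓ → 14
basic_sum = 402 + 236 + 174 + 413 + 14 = 1239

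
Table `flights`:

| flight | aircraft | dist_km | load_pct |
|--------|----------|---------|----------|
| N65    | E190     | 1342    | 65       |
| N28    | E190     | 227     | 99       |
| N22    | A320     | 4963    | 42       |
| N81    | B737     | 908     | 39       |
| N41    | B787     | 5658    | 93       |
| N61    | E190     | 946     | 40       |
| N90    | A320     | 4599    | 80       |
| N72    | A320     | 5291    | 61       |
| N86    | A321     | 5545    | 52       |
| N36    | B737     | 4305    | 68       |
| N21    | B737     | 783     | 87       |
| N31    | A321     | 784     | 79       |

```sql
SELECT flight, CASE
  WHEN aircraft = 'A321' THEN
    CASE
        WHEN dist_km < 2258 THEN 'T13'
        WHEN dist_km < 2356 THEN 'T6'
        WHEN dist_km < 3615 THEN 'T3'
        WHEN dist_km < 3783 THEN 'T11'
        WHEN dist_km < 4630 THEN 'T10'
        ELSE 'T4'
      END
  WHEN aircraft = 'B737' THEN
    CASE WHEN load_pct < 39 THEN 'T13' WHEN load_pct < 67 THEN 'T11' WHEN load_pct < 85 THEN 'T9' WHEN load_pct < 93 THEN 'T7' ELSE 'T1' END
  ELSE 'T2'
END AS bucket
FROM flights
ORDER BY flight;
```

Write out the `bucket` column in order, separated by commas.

T7, T2, T2, T13, T9, T2, T2, T2, T2, T11, T4, T2

flight=N21: aircraft='B737' → inner[load_pct < 93] → T7
flight=N22: aircraft='A320' → outer ELSE → T2
flight=N28: aircraft='E190' → outer ELSE → T2
flight=N31: aircraft='A321' → inner[dist_km < 2258] → T13
flight=N36: aircraft='B737' → inner[load_pct < 85] → T9
flight=N41: aircraft='B787' → outer ELSE → T2
flight=N61: aircraft='E190' → outer ELSE → T2
flight=N65: aircraft='E190' → outer ELSE → T2
flight=N72: aircraft='A320' → outer ELSE → T2
flight=N81: aircraft='B737' → inner[load_pct < 67] → T11
flight=N86: aircraft='A321' → inner[ELSE] → T4
flight=N90: aircraft='A320' → outer ELSE → T2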